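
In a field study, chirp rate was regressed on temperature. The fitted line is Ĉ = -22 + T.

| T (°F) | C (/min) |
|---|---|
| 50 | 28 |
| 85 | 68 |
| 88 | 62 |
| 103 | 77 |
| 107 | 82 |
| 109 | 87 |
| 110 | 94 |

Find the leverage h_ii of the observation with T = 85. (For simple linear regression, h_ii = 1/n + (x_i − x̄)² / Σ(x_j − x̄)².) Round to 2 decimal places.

T̄ = (50 + 85 + 88 + 103 + 107 + 109 + 110)/7 = 93.1429
Σ(T − T̄)² = 1861.31 + 66.3061 + 26.449 + 97.1633 + 192.02 + 251.449 + 284.163 = 2778.86
h = 1/7 + (-8.14286)²/2778.86 = 0.142857 + 0.0238609 = 0.17

h = 0.17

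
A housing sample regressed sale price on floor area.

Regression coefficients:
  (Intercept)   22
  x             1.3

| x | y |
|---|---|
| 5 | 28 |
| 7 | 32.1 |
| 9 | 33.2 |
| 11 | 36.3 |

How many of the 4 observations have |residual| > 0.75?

x=5: ŷ = 22 + 1.3·5 = 28.5; e = 28 − 28.5 = -0.5
x=7: ŷ = 22 + 1.3·7 = 31.1; e = 32.1 − 31.1 = 1
x=9: ŷ = 22 + 1.3·9 = 33.7; e = 33.2 − 33.7 = -0.5
x=11: ŷ = 22 + 1.3·11 = 36.3; e = 36.3 − 36.3 = 0
|e| > 0.75: x=7 (|e|=1) → 1

1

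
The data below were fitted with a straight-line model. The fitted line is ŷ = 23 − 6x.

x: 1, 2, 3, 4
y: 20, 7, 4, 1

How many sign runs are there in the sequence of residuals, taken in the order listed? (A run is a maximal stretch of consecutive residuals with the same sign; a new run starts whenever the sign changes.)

x=1: ŷ = 23 − 6·1 = 17; e = 20 − 17 = 3
x=2: ŷ = 23 − 6·2 = 11; e = 7 − 11 = -4
x=3: ŷ = 23 − 6·3 = 5; e = 4 − 5 = -1
x=4: ŷ = 23 − 6·4 = -1; e = 1 − (-1) = 2
Signs: + − − +
Runs: +×1, −×2, +×1 → 3

3 runs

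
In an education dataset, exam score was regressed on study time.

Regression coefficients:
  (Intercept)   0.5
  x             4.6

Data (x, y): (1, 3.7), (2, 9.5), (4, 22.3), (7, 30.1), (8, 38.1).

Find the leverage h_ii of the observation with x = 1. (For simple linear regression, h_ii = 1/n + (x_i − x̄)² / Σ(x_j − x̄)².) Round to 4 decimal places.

h = 0.5108

x̄ = (1 + 2 + 4 + 7 + 8)/5 = 4.4
Σ(x − x̄)² = 11.56 + 5.76 + 0.16 + 6.76 + 12.96 = 37.2
h = 1/5 + (-3.4)²/37.2 = 0.2 + 0.310753 = 0.5108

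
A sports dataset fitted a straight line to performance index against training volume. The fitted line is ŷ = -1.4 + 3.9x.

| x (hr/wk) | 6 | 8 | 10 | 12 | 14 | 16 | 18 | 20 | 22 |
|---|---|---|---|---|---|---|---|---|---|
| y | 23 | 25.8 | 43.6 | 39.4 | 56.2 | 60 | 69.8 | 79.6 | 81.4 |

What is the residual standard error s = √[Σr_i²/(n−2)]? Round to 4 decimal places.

x=6: ŷ = -1.4 + 3.9·6 = 22; r = 23 − 22 = 1
x=8: ŷ = -1.4 + 3.9·8 = 29.8; r = 25.8 − 29.8 = -4
x=10: ŷ = -1.4 + 3.9·10 = 37.6; r = 43.6 − 37.6 = 6
x=12: ŷ = -1.4 + 3.9·12 = 45.4; r = 39.4 − 45.4 = -6
x=14: ŷ = -1.4 + 3.9·14 = 53.2; r = 56.2 − 53.2 = 3
x=16: ŷ = -1.4 + 3.9·16 = 61; r = 60 − 61 = -1
x=18: ŷ = -1.4 + 3.9·18 = 68.8; r = 69.8 − 68.8 = 1
x=20: ŷ = -1.4 + 3.9·20 = 76.6; r = 79.6 − 76.6 = 3
x=22: ŷ = -1.4 + 3.9·22 = 84.4; r = 81.4 − 84.4 = -3
SSE = 1 + 16 + 36 + 36 + 9 + 1 + 1 + 9 + 9 = 118
s = √(118/7) = √16.8571 ≈ 4.1057

s = 4.1057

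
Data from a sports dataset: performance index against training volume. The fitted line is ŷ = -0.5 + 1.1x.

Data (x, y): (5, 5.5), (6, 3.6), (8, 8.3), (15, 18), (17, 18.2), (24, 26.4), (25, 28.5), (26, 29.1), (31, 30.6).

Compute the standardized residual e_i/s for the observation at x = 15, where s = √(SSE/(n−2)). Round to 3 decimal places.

1.103

x=5: ŷ = -0.5 + 1.1·5 = 5; e = 5.5 − 5 = 0.5
x=6: ŷ = -0.5 + 1.1·6 = 6.1; e = 3.6 − 6.1 = -2.5
x=8: ŷ = -0.5 + 1.1·8 = 8.3; e = 8.3 − 8.3 = 0
x=15: ŷ = -0.5 + 1.1·15 = 16; e = 18 − 16 = 2
x=17: ŷ = -0.5 + 1.1·17 = 18.2; e = 18.2 − 18.2 = 0
x=24: ŷ = -0.5 + 1.1·24 = 25.9; e = 26.4 − 25.9 = 0.5
x=25: ŷ = -0.5 + 1.1·25 = 27; e = 28.5 − 27 = 1.5
x=26: ŷ = -0.5 + 1.1·26 = 28.1; e = 29.1 − 28.1 = 1
x=31: ŷ = -0.5 + 1.1·31 = 33.6; e = 30.6 − 33.6 = -3
SSE = 0.25 + 6.25 + 0 + 4 + 0 + 0.25 + 2.25 + 1 + 9 = 23
s = √(23/7) = 1.81265
e/s = 2 / 1.81265 = 1.103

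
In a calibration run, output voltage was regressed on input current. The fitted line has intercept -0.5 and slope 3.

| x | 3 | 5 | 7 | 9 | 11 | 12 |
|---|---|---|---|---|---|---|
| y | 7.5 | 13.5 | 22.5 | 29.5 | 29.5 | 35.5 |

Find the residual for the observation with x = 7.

r = 2

ŷ = -0.5 + 3·7 = 20.5
r = 22.5 − 20.5 = 2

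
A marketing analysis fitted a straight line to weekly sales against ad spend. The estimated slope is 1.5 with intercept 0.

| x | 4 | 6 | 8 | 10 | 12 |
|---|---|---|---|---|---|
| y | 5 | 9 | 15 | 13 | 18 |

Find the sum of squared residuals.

SSE = 14

x=4: ŷ = 1.5·4 = 6; r = 5 − 6 = -1
x=6: ŷ = 1.5·6 = 9; r = 9 − 9 = 0
x=8: ŷ = 1.5·8 = 12; r = 15 − 12 = 3
x=10: ŷ = 1.5·10 = 15; r = 13 − 15 = -2
x=12: ŷ = 1.5·12 = 18; r = 18 − 18 = 0
SSE = 1 + 0 + 9 + 4 + 0 = 14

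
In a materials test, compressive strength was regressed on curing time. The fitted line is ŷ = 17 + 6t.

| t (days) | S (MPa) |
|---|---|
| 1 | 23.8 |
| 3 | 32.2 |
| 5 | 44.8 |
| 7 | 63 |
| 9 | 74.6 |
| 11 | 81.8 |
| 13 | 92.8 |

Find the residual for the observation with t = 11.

ŷ = 17 + 6·11 = 83
r = 81.8 − 83 = -1.2

r = -1.2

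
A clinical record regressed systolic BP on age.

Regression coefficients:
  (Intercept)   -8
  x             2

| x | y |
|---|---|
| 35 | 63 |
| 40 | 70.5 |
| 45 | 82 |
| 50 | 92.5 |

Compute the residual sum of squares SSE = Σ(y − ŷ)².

x=35: ŷ = -8 + 2·35 = 62; r = 63 − 62 = 1
x=40: ŷ = -8 + 2·40 = 72; r = 70.5 − 72 = -1.5
x=45: ŷ = -8 + 2·45 = 82; r = 82 − 82 = 0
x=50: ŷ = -8 + 2·50 = 92; r = 92.5 − 92 = 0.5
SSE = 1 + 2.25 + 0 + 0.25 = 3.5

SSE = 3.5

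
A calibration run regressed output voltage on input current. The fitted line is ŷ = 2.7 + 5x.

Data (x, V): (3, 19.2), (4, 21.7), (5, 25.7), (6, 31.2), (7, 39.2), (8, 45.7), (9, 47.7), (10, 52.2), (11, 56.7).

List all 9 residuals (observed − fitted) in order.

1.5, -1, -2, -1.5, 1.5, 3, 0, -0.5, -1

x=3: ŷ = 2.7 + 5·3 = 17.7; e = 19.2 − 17.7 = 1.5
x=4: ŷ = 2.7 + 5·4 = 22.7; e = 21.7 − 22.7 = -1
x=5: ŷ = 2.7 + 5·5 = 27.7; e = 25.7 − 27.7 = -2
x=6: ŷ = 2.7 + 5·6 = 32.7; e = 31.2 − 32.7 = -1.5
x=7: ŷ = 2.7 + 5·7 = 37.7; e = 39.2 − 37.7 = 1.5
x=8: ŷ = 2.7 + 5·8 = 42.7; e = 45.7 − 42.7 = 3
x=9: ŷ = 2.7 + 5·9 = 47.7; e = 47.7 − 47.7 = 0
x=10: ŷ = 2.7 + 5·10 = 52.7; e = 52.2 − 52.7 = -0.5
x=11: ŷ = 2.7 + 5·11 = 57.7; e = 56.7 − 57.7 = -1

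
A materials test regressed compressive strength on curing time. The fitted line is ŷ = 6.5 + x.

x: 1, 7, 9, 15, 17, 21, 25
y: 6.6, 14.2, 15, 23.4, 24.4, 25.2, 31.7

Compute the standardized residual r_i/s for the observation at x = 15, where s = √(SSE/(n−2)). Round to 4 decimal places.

1.2639

x=1: ŷ = 6.5 + 1 = 7.5; r = 6.6 − 7.5 = -0.9
x=7: ŷ = 6.5 + 7 = 13.5; r = 14.2 − 13.5 = 0.7
x=9: ŷ = 6.5 + 9 = 15.5; r = 15 − 15.5 = -0.5
x=15: ŷ = 6.5 + 15 = 21.5; r = 23.4 − 21.5 = 1.9
x=17: ŷ = 6.5 + 17 = 23.5; r = 24.4 − 23.5 = 0.9
x=21: ŷ = 6.5 + 21 = 27.5; r = 25.2 − 27.5 = -2.3
x=25: ŷ = 6.5 + 25 = 31.5; r = 31.7 − 31.5 = 0.2
SSE = 0.81 + 0.49 + 0.25 + 3.61 + 0.81 + 5.29 + 0.04 = 11.3
s = √(11.3/5) = 1.50333
r/s = 1.9 / 1.50333 = 1.2639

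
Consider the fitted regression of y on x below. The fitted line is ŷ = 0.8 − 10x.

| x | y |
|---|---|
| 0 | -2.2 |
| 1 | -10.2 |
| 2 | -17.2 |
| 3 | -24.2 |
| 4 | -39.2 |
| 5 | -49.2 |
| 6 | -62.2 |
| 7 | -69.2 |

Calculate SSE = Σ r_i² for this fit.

SSE = 48

x=0: ŷ = 0.8 − 10·0 = 0.8; r = -2.2 − 0.8 = -3
x=1: ŷ = 0.8 − 10·1 = -9.2; r = -10.2 − (-9.2) = -1
x=2: ŷ = 0.8 − 10·2 = -19.2; r = -17.2 − (-19.2) = 2
x=3: ŷ = 0.8 − 10·3 = -29.2; r = -24.2 − (-29.2) = 5
x=4: ŷ = 0.8 − 10·4 = -39.2; r = -39.2 − (-39.2) = 0
x=5: ŷ = 0.8 − 10·5 = -49.2; r = -49.2 − (-49.2) = 0
x=6: ŷ = 0.8 − 10·6 = -59.2; r = -62.2 − (-59.2) = -3
x=7: ŷ = 0.8 − 10·7 = -69.2; r = -69.2 − (-69.2) = 0
SSE = 9 + 1 + 4 + 25 + 0 + 0 + 9 + 0 = 48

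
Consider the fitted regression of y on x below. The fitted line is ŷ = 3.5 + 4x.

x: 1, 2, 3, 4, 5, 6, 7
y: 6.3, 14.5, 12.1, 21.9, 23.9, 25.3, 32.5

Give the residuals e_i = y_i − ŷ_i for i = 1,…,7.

x=1: ŷ = 3.5 + 4·1 = 7.5; e = 6.3 − 7.5 = -1.2
x=2: ŷ = 3.5 + 4·2 = 11.5; e = 14.5 − 11.5 = 3
x=3: ŷ = 3.5 + 4·3 = 15.5; e = 12.1 − 15.5 = -3.4
x=4: ŷ = 3.5 + 4·4 = 19.5; e = 21.9 − 19.5 = 2.4
x=5: ŷ = 3.5 + 4·5 = 23.5; e = 23.9 − 23.5 = 0.4
x=6: ŷ = 3.5 + 4·6 = 27.5; e = 25.3 − 27.5 = -2.2
x=7: ŷ = 3.5 + 4·7 = 31.5; e = 32.5 − 31.5 = 1

-1.2, 3, -3.4, 2.4, 0.4, -2.2, 1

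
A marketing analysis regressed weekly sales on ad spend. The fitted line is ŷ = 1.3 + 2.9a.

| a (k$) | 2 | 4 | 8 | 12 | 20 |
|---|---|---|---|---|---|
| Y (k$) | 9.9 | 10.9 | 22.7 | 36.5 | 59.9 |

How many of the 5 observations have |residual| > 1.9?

a=2: ŷ = 1.3 + 2.9·2 = 7.1; e = 9.9 − 7.1 = 2.8
a=4: ŷ = 1.3 + 2.9·4 = 12.9; e = 10.9 − 12.9 = -2
a=8: ŷ = 1.3 + 2.9·8 = 24.5; e = 22.7 − 24.5 = -1.8
a=12: ŷ = 1.3 + 2.9·12 = 36.1; e = 36.5 − 36.1 = 0.4
a=20: ŷ = 1.3 + 2.9·20 = 59.3; e = 59.9 − 59.3 = 0.6
|e| > 1.9: a=2 (|e|=2.8), a=4 (|e|=2) → 2

2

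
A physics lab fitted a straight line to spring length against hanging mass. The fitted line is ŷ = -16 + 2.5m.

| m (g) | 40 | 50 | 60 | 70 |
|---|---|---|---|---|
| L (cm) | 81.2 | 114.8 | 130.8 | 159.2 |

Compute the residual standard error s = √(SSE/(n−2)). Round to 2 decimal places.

m=40: ŷ = -16 + 2.5·40 = 84; e = 81.2 − 84 = -2.8
m=50: ŷ = -16 + 2.5·50 = 109; e = 114.8 − 109 = 5.8
m=60: ŷ = -16 + 2.5·60 = 134; e = 130.8 − 134 = -3.2
m=70: ŷ = -16 + 2.5·70 = 159; e = 159.2 − 159 = 0.2
SSE = 7.84 + 33.64 + 10.24 + 0.04 = 51.76
s = √(51.76/2) = √25.88 ≈ 5.09

s = 5.09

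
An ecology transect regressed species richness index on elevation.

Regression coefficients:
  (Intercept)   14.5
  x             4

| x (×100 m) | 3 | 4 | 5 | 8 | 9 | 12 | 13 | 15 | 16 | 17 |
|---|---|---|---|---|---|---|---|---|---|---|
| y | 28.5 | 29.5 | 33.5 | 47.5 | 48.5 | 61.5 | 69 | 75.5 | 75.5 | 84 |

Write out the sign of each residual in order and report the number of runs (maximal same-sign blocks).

x=3: ŷ = 14.5 + 4·3 = 26.5; e = 28.5 − 26.5 = 2
x=4: ŷ = 14.5 + 4·4 = 30.5; e = 29.5 − 30.5 = -1
x=5: ŷ = 14.5 + 4·5 = 34.5; e = 33.5 − 34.5 = -1
x=8: ŷ = 14.5 + 4·8 = 46.5; e = 47.5 − 46.5 = 1
x=9: ŷ = 14.5 + 4·9 = 50.5; e = 48.5 − 50.5 = -2
x=12: ŷ = 14.5 + 4·12 = 62.5; e = 61.5 − 62.5 = -1
x=13: ŷ = 14.5 + 4·13 = 66.5; e = 69 − 66.5 = 2.5
x=15: ŷ = 14.5 + 4·15 = 74.5; e = 75.5 − 74.5 = 1
x=16: ŷ = 14.5 + 4·16 = 78.5; e = 75.5 − 78.5 = -3
x=17: ŷ = 14.5 + 4·17 = 82.5; e = 84 − 82.5 = 1.5
Signs: + − − + − − + + − +
Runs: +×1, −×2, +×1, −×2, +×2, −×1, +×1 → 7

7 runs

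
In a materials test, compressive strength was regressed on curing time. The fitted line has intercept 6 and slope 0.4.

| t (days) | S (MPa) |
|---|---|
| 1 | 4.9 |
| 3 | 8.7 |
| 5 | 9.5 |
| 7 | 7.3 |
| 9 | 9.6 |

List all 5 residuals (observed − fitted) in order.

t=1: Ŝ = 6 + 0.4·1 = 6.4; e = 4.9 − 6.4 = -1.5
t=3: Ŝ = 6 + 0.4·3 = 7.2; e = 8.7 − 7.2 = 1.5
t=5: Ŝ = 6 + 0.4·5 = 8; e = 9.5 − 8 = 1.5
t=7: Ŝ = 6 + 0.4·7 = 8.8; e = 7.3 − 8.8 = -1.5
t=9: Ŝ = 6 + 0.4·9 = 9.6; e = 9.6 − 9.6 = 0

-1.5, 1.5, 1.5, -1.5, 0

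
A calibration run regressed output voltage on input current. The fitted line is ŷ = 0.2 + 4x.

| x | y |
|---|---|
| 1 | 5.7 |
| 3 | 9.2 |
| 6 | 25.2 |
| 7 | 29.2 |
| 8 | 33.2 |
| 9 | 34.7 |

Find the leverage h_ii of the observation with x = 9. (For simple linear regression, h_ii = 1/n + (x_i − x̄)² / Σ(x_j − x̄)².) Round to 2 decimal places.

x̄ = (1 + 3 + 6 + 7 + 8 + 9)/6 = 5.66667
Σ(x − x̄)² = 21.7778 + 7.11111 + 0.111111 + 1.77778 + 5.44444 + 11.1111 = 47.3333
h = 1/6 + (3.33333)²/47.3333 = 0.166667 + 0.234742 = 0.40

h = 0.40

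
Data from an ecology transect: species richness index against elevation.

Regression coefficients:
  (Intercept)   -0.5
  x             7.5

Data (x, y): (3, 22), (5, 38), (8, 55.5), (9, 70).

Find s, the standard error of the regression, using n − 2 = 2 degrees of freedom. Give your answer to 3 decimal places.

x=3: ŷ = -0.5 + 7.5·3 = 22; e = 22 − 22 = 0
x=5: ŷ = -0.5 + 7.5·5 = 37; e = 38 − 37 = 1
x=8: ŷ = -0.5 + 7.5·8 = 59.5; e = 55.5 − 59.5 = -4
x=9: ŷ = -0.5 + 7.5·9 = 67; e = 70 − 67 = 3
SSE = 0 + 1 + 16 + 9 = 26
s = √(26/2) = √13 ≈ 3.606

s = 3.606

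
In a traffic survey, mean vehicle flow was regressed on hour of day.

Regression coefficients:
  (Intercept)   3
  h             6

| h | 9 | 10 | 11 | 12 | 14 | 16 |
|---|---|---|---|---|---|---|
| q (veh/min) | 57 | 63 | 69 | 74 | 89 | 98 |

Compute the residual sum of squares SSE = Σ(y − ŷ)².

SSE = 6

h=9: ŷ = 3 + 6·9 = 57; r = 57 − 57 = 0
h=10: ŷ = 3 + 6·10 = 63; r = 63 − 63 = 0
h=11: ŷ = 3 + 6·11 = 69; r = 69 − 69 = 0
h=12: ŷ = 3 + 6·12 = 75; r = 74 − 75 = -1
h=14: ŷ = 3 + 6·14 = 87; r = 89 − 87 = 2
h=16: ŷ = 3 + 6·16 = 99; r = 98 − 99 = -1
SSE = 0 + 0 + 0 + 1 + 4 + 1 = 6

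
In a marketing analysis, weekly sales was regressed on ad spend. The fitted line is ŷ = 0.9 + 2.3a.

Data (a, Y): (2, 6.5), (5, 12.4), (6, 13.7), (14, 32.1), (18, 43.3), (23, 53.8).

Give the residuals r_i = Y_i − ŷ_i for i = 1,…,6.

1, 0, -1, -1, 1, 0

a=2: ŷ = 0.9 + 2.3·2 = 5.5; r = 6.5 − 5.5 = 1
a=5: ŷ = 0.9 + 2.3·5 = 12.4; r = 12.4 − 12.4 = 0
a=6: ŷ = 0.9 + 2.3·6 = 14.7; r = 13.7 − 14.7 = -1
a=14: ŷ = 0.9 + 2.3·14 = 33.1; r = 32.1 − 33.1 = -1
a=18: ŷ = 0.9 + 2.3·18 = 42.3; r = 43.3 − 42.3 = 1
a=23: ŷ = 0.9 + 2.3·23 = 53.8; r = 53.8 − 53.8 = 0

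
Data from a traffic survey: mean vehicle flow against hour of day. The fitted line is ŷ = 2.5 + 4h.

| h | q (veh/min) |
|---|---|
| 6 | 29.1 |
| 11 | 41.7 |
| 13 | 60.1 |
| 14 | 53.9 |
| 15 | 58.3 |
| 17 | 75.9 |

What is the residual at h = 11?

ŷ = 2.5 + 4·11 = 46.5
r = 41.7 − 46.5 = -4.8

r = -4.8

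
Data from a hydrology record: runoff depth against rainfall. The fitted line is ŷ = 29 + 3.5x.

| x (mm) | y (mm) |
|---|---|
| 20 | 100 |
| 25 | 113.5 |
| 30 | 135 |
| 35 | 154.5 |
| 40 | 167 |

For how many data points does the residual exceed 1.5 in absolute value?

3

x=20: ŷ = 29 + 3.5·20 = 99; e = 100 − 99 = 1
x=25: ŷ = 29 + 3.5·25 = 116.5; e = 113.5 − 116.5 = -3
x=30: ŷ = 29 + 3.5·30 = 134; e = 135 − 134 = 1
x=35: ŷ = 29 + 3.5·35 = 151.5; e = 154.5 − 151.5 = 3
x=40: ŷ = 29 + 3.5·40 = 169; e = 167 − 169 = -2
|e| > 1.5: x=25 (|e|=3), x=35 (|e|=3), x=40 (|e|=2) → 3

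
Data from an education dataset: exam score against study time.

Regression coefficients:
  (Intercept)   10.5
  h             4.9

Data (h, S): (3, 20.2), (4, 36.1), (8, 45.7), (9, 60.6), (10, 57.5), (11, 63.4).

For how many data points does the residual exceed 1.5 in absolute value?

5

h=3: Ŝ = 10.5 + 4.9·3 = 25.2; e = 20.2 − 25.2 = -5
h=4: Ŝ = 10.5 + 4.9·4 = 30.1; e = 36.1 − 30.1 = 6
h=8: Ŝ = 10.5 + 4.9·8 = 49.7; e = 45.7 − 49.7 = -4
h=9: Ŝ = 10.5 + 4.9·9 = 54.6; e = 60.6 − 54.6 = 6
h=10: Ŝ = 10.5 + 4.9·10 = 59.5; e = 57.5 − 59.5 = -2
h=11: Ŝ = 10.5 + 4.9·11 = 64.4; e = 63.4 − 64.4 = -1
|e| > 1.5: h=3 (|e|=5), h=4 (|e|=6), h=8 (|e|=4), h=9 (|e|=6), h=10 (|e|=2) → 5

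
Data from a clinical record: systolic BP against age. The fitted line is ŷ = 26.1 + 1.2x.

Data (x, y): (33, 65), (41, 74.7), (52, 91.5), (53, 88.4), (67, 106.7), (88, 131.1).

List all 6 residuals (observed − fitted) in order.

-0.7, -0.6, 3, -1.3, 0.2, -0.6

x=33: ŷ = 26.1 + 1.2·33 = 65.7; r = 65 − 65.7 = -0.7
x=41: ŷ = 26.1 + 1.2·41 = 75.3; r = 74.7 − 75.3 = -0.6
x=52: ŷ = 26.1 + 1.2·52 = 88.5; r = 91.5 − 88.5 = 3
x=53: ŷ = 26.1 + 1.2·53 = 89.7; r = 88.4 − 89.7 = -1.3
x=67: ŷ = 26.1 + 1.2·67 = 106.5; r = 106.7 − 106.5 = 0.2
x=88: ŷ = 26.1 + 1.2·88 = 131.7; r = 131.1 − 131.7 = -0.6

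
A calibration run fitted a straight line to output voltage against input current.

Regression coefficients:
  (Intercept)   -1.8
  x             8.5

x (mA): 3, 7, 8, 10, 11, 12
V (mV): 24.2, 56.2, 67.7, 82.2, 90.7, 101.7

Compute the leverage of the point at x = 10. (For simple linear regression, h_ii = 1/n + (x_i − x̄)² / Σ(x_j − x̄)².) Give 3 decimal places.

x̄ = (3 + 7 + 8 + 10 + 11 + 12)/6 = 8.5
Σ(x − x̄)² = 30.25 + 2.25 + 0.25 + 2.25 + 6.25 + 12.25 = 53.5
h = 1/6 + (1.5)²/53.5 = 0.166667 + 0.0420561 = 0.209

h = 0.209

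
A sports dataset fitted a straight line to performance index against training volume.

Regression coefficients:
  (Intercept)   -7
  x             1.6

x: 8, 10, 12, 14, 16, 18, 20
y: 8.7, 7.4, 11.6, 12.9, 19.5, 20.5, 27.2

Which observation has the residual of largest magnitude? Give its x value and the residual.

x = 8, e = 2.9

x=8: ŷ = -7 + 1.6·8 = 5.8; e = 8.7 − 5.8 = 2.9
x=10: ŷ = -7 + 1.6·10 = 9; e = 7.4 − 9 = -1.6
x=12: ŷ = -7 + 1.6·12 = 12.2; e = 11.6 − 12.2 = -0.6
x=14: ŷ = -7 + 1.6·14 = 15.4; e = 12.9 − 15.4 = -2.5
x=16: ŷ = -7 + 1.6·16 = 18.6; e = 19.5 − 18.6 = 0.9
x=18: ŷ = -7 + 1.6·18 = 21.8; e = 20.5 − 21.8 = -1.3
x=20: ŷ = -7 + 1.6·20 = 25; e = 27.2 − 25 = 2.2
Largest |e| is 2.9 at x = 8, residual 2.9.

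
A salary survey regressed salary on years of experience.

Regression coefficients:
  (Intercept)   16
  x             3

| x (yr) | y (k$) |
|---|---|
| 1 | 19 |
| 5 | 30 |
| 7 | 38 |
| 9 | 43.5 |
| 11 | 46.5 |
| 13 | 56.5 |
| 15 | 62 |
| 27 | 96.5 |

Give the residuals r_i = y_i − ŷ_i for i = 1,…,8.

x=1: ŷ = 16 + 3·1 = 19; r = 19 − 19 = 0
x=5: ŷ = 16 + 3·5 = 31; r = 30 − 31 = -1
x=7: ŷ = 16 + 3·7 = 37; r = 38 − 37 = 1
x=9: ŷ = 16 + 3·9 = 43; r = 43.5 − 43 = 0.5
x=11: ŷ = 16 + 3·11 = 49; r = 46.5 − 49 = -2.5
x=13: ŷ = 16 + 3·13 = 55; r = 56.5 − 55 = 1.5
x=15: ŷ = 16 + 3·15 = 61; r = 62 − 61 = 1
x=27: ŷ = 16 + 3·27 = 97; r = 96.5 − 97 = -0.5

0, -1, 1, 0.5, -2.5, 1.5, 1, -0.5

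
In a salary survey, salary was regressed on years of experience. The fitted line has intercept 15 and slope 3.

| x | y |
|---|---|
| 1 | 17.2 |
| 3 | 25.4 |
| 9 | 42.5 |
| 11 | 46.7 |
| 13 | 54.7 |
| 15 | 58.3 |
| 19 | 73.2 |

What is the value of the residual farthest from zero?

r = -1.7

x=1: ŷ = 15 + 3·1 = 18; r = 17.2 − 18 = -0.8
x=3: ŷ = 15 + 3·3 = 24; r = 25.4 − 24 = 1.4
x=9: ŷ = 15 + 3·9 = 42; r = 42.5 − 42 = 0.5
x=11: ŷ = 15 + 3·11 = 48; r = 46.7 − 48 = -1.3
x=13: ŷ = 15 + 3·13 = 54; r = 54.7 − 54 = 0.7
x=15: ŷ = 15 + 3·15 = 60; r = 58.3 − 60 = -1.7
x=19: ŷ = 15 + 3·19 = 72; r = 73.2 − 72 = 1.2
Largest |r| is 1.7 at x = 15, residual -1.7.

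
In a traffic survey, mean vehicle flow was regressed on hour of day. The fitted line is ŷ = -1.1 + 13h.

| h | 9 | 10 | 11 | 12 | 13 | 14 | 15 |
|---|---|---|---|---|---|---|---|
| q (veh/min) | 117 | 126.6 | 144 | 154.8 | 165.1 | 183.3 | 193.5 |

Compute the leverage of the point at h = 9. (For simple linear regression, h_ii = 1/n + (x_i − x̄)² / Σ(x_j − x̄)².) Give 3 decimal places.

h̄ = (9 + 10 + 11 + 12 + 13 + 14 + 15)/7 = 12
Σ(h − h̄)² = 9 + 4 + 1 + 0 + 1 + 4 + 9 = 28
h = 1/7 + (-3)²/28 = 0.142857 + 0.321429 = 0.464

h = 0.464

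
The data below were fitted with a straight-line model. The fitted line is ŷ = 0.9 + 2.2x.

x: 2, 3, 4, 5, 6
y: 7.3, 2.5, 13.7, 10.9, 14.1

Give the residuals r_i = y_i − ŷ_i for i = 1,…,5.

x=2: ŷ = 0.9 + 2.2·2 = 5.3; r = 7.3 − 5.3 = 2
x=3: ŷ = 0.9 + 2.2·3 = 7.5; r = 2.5 − 7.5 = -5
x=4: ŷ = 0.9 + 2.2·4 = 9.7; r = 13.7 − 9.7 = 4
x=5: ŷ = 0.9 + 2.2·5 = 11.9; r = 10.9 − 11.9 = -1
x=6: ŷ = 0.9 + 2.2·6 = 14.1; r = 14.1 − 14.1 = 0

2, -5, 4, -1, 0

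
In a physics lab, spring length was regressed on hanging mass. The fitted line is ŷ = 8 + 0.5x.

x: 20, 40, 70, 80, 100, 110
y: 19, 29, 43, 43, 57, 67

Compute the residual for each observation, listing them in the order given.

1, 1, 0, -5, -1, 4

x=20: ŷ = 8 + 0.5·20 = 18; e = 19 − 18 = 1
x=40: ŷ = 8 + 0.5·40 = 28; e = 29 − 28 = 1
x=70: ŷ = 8 + 0.5·70 = 43; e = 43 − 43 = 0
x=80: ŷ = 8 + 0.5·80 = 48; e = 43 − 48 = -5
x=100: ŷ = 8 + 0.5·100 = 58; e = 57 − 58 = -1
x=110: ŷ = 8 + 0.5·110 = 63; e = 67 − 63 = 4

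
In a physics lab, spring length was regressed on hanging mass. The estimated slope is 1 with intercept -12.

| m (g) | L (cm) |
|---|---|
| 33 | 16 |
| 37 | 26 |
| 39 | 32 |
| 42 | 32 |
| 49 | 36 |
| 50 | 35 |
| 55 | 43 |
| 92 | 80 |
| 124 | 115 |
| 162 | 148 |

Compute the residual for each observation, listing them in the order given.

-5, 1, 5, 2, -1, -3, 0, 0, 3, -2

m=33: L̂ = -12 + 33 = 21; r = 16 − 21 = -5
m=37: L̂ = -12 + 37 = 25; r = 26 − 25 = 1
m=39: L̂ = -12 + 39 = 27; r = 32 − 27 = 5
m=42: L̂ = -12 + 42 = 30; r = 32 − 30 = 2
m=49: L̂ = -12 + 49 = 37; r = 36 − 37 = -1
m=50: L̂ = -12 + 50 = 38; r = 35 − 38 = -3
m=55: L̂ = -12 + 55 = 43; r = 43 − 43 = 0
m=92: L̂ = -12 + 92 = 80; r = 80 − 80 = 0
m=124: L̂ = -12 + 124 = 112; r = 115 − 112 = 3
m=162: L̂ = -12 + 162 = 150; r = 148 − 150 = -2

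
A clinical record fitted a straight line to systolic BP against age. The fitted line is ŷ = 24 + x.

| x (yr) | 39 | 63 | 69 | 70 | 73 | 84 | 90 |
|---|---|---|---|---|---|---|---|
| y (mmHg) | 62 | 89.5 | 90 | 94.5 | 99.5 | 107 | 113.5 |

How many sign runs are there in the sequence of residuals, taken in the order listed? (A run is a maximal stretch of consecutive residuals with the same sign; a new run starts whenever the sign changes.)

5 runs

x=39: ŷ = 24 + 39 = 63; e = 62 − 63 = -1
x=63: ŷ = 24 + 63 = 87; e = 89.5 − 87 = 2.5
x=69: ŷ = 24 + 69 = 93; e = 90 − 93 = -3
x=70: ŷ = 24 + 70 = 94; e = 94.5 − 94 = 0.5
x=73: ŷ = 24 + 73 = 97; e = 99.5 − 97 = 2.5
x=84: ŷ = 24 + 84 = 108; e = 107 − 108 = -1
x=90: ŷ = 24 + 90 = 114; e = 113.5 − 114 = -0.5
Signs: − + − + + − −
Runs: −×1, +×1, −×1, +×2, −×2 → 5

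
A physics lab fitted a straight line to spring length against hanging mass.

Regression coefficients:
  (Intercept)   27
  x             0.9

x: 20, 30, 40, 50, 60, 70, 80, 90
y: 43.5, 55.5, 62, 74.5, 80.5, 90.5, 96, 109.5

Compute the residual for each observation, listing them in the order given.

x=20: ŷ = 27 + 0.9·20 = 45; r = 43.5 − 45 = -1.5
x=30: ŷ = 27 + 0.9·30 = 54; r = 55.5 − 54 = 1.5
x=40: ŷ = 27 + 0.9·40 = 63; r = 62 − 63 = -1
x=50: ŷ = 27 + 0.9·50 = 72; r = 74.5 − 72 = 2.5
x=60: ŷ = 27 + 0.9·60 = 81; r = 80.5 − 81 = -0.5
x=70: ŷ = 27 + 0.9·70 = 90; r = 90.5 − 90 = 0.5
x=80: ŷ = 27 + 0.9·80 = 99; r = 96 − 99 = -3
x=90: ŷ = 27 + 0.9·90 = 108; r = 109.5 − 108 = 1.5

-1.5, 1.5, -1, 2.5, -0.5, 0.5, -3, 1.5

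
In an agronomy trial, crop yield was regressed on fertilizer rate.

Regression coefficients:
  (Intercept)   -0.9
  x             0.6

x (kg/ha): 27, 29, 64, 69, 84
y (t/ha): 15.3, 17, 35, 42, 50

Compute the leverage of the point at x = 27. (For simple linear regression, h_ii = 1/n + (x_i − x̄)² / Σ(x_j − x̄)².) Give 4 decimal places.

x̄ = (27 + 29 + 64 + 69 + 84)/5 = 54.6
Σ(x − x̄)² = 761.76 + 655.36 + 88.36 + 207.36 + 864.36 = 2577.2
h = 1/5 + (-27.6)²/2577.2 = 0.2 + 0.295577 = 0.4956

h = 0.4956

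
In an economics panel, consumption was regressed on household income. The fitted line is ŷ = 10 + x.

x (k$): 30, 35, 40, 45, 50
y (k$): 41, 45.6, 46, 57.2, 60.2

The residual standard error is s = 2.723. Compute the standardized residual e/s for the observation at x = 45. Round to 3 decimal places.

0.808

ŷ = 10 + 45 = 55
e = 57.2 − 55 = 2.2
e/s = 2.2 / 2.723 = 0.808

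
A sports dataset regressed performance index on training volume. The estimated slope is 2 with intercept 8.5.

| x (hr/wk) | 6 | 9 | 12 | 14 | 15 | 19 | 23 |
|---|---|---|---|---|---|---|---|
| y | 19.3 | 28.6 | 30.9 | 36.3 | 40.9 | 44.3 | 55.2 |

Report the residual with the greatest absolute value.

x=6: ŷ = 8.5 + 2·6 = 20.5; e = 19.3 − 20.5 = -1.2
x=9: ŷ = 8.5 + 2·9 = 26.5; e = 28.6 − 26.5 = 2.1
x=12: ŷ = 8.5 + 2·12 = 32.5; e = 30.9 − 32.5 = -1.6
x=14: ŷ = 8.5 + 2·14 = 36.5; e = 36.3 − 36.5 = -0.2
x=15: ŷ = 8.5 + 2·15 = 38.5; e = 40.9 − 38.5 = 2.4
x=19: ŷ = 8.5 + 2·19 = 46.5; e = 44.3 − 46.5 = -2.2
x=23: ŷ = 8.5 + 2·23 = 54.5; e = 55.2 − 54.5 = 0.7
Largest |e| is 2.4 at x = 15, residual 2.4.

e = 2.4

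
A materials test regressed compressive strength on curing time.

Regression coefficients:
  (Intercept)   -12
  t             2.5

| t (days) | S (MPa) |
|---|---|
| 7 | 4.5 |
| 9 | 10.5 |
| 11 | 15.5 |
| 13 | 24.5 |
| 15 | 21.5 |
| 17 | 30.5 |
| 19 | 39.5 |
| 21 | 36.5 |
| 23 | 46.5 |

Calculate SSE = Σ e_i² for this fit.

SSE = 66

t=7: ŷ = -12 + 2.5·7 = 5.5; e = 4.5 − 5.5 = -1
t=9: ŷ = -12 + 2.5·9 = 10.5; e = 10.5 − 10.5 = 0
t=11: ŷ = -12 + 2.5·11 = 15.5; e = 15.5 − 15.5 = 0
t=13: ŷ = -12 + 2.5·13 = 20.5; e = 24.5 − 20.5 = 4
t=15: ŷ = -12 + 2.5·15 = 25.5; e = 21.5 − 25.5 = -4
t=17: ŷ = -12 + 2.5·17 = 30.5; e = 30.5 − 30.5 = 0
t=19: ŷ = -12 + 2.5·19 = 35.5; e = 39.5 − 35.5 = 4
t=21: ŷ = -12 + 2.5·21 = 40.5; e = 36.5 − 40.5 = -4
t=23: ŷ = -12 + 2.5·23 = 45.5; e = 46.5 − 45.5 = 1
SSE = 1 + 0 + 0 + 16 + 16 + 0 + 16 + 16 + 1 = 66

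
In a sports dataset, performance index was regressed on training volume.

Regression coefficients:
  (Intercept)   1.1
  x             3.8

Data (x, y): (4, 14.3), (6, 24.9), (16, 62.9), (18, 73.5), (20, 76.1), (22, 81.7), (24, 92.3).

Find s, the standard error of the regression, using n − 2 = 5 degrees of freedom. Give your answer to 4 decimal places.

s = 2.5298

x=4: ŷ = 1.1 + 3.8·4 = 16.3; r = 14.3 − 16.3 = -2
x=6: ŷ = 1.1 + 3.8·6 = 23.9; r = 24.9 − 23.9 = 1
x=16: ŷ = 1.1 + 3.8·16 = 61.9; r = 62.9 − 61.9 = 1
x=18: ŷ = 1.1 + 3.8·18 = 69.5; r = 73.5 − 69.5 = 4
x=20: ŷ = 1.1 + 3.8·20 = 77.1; r = 76.1 − 77.1 = -1
x=22: ŷ = 1.1 + 3.8·22 = 84.7; r = 81.7 − 84.7 = -3
x=24: ŷ = 1.1 + 3.8·24 = 92.3; r = 92.3 − 92.3 = 0
SSE = 4 + 1 + 1 + 16 + 1 + 9 + 0 = 32
s = √(32/5) = √6.4 ≈ 2.5298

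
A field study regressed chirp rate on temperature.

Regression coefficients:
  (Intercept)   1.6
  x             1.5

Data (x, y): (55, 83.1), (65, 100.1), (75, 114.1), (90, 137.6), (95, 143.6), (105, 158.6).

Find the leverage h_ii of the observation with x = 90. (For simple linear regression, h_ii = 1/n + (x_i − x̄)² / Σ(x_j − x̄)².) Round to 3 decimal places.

h = 0.213

x̄ = (55 + 65 + 75 + 90 + 95 + 105)/6 = 80.8333
Σ(x − x̄)² = 667.361 + 250.694 + 34.0278 + 84.0278 + 200.694 + 584.028 = 1820.83
h = 1/6 + (9.16667)²/1820.83 = 0.166667 + 0.046148 = 0.213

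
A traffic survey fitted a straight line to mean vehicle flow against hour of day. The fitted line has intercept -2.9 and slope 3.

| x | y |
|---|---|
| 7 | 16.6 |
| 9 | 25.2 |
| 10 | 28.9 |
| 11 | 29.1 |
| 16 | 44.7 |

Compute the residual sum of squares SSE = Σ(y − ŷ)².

x=7: ŷ = -2.9 + 3·7 = 18.1; r = 16.6 − 18.1 = -1.5
x=9: ŷ = -2.9 + 3·9 = 24.1; r = 25.2 − 24.1 = 1.1
x=10: ŷ = -2.9 + 3·10 = 27.1; r = 28.9 − 27.1 = 1.8
x=11: ŷ = -2.9 + 3·11 = 30.1; r = 29.1 − 30.1 = -1
x=16: ŷ = -2.9 + 3·16 = 45.1; r = 44.7 − 45.1 = -0.4
SSE = 2.25 + 1.21 + 3.24 + 1 + 0.16 = 7.86

SSE = 7.86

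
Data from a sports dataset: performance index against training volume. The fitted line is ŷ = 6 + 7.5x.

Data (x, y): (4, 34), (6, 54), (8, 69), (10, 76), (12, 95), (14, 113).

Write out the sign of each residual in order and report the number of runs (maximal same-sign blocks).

x=4: ŷ = 6 + 7.5·4 = 36; e = 34 − 36 = -2
x=6: ŷ = 6 + 7.5·6 = 51; e = 54 − 51 = 3
x=8: ŷ = 6 + 7.5·8 = 66; e = 69 − 66 = 3
x=10: ŷ = 6 + 7.5·10 = 81; e = 76 − 81 = -5
x=12: ŷ = 6 + 7.5·12 = 96; e = 95 − 96 = -1
x=14: ŷ = 6 + 7.5·14 = 111; e = 113 − 111 = 2
Signs: − + + − − +
Runs: −×1, +×2, −×2, +×1 → 4

4 runs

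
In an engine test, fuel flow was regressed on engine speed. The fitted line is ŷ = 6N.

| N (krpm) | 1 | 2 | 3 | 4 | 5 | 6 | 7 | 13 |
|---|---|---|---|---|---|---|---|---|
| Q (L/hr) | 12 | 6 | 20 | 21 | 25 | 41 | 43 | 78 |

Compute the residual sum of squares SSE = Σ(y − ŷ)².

SSE = 136

N=1: ŷ = 6·1 = 6; r = 12 − 6 = 6
N=2: ŷ = 6·2 = 12; r = 6 − 12 = -6
N=3: ŷ = 6·3 = 18; r = 20 − 18 = 2
N=4: ŷ = 6·4 = 24; r = 21 − 24 = -3
N=5: ŷ = 6·5 = 30; r = 25 − 30 = -5
N=6: ŷ = 6·6 = 36; r = 41 − 36 = 5
N=7: ŷ = 6·7 = 42; r = 43 − 42 = 1
N=13: ŷ = 6·13 = 78; r = 78 − 78 = 0
SSE = 36 + 36 + 4 + 9 + 25 + 25 + 1 + 0 = 136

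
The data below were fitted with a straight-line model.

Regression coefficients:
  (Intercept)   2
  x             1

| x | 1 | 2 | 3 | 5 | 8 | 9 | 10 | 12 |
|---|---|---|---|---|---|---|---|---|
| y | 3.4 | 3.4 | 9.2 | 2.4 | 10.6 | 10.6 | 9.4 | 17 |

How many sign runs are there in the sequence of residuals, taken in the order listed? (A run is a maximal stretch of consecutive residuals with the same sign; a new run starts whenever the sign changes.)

x=1: ŷ = 2 + 1 = 3; r = 3.4 − 3 = 0.4
x=2: ŷ = 2 + 2 = 4; r = 3.4 − 4 = -0.6
x=3: ŷ = 2 + 3 = 5; r = 9.2 − 5 = 4.2
x=5: ŷ = 2 + 5 = 7; r = 2.4 − 7 = -4.6
x=8: ŷ = 2 + 8 = 10; r = 10.6 − 10 = 0.6
x=9: ŷ = 2 + 9 = 11; r = 10.6 − 11 = -0.4
x=10: ŷ = 2 + 10 = 12; r = 9.4 − 12 = -2.6
x=12: ŷ = 2 + 12 = 14; r = 17 − 14 = 3
Signs: + − + − + − − +
Runs: +×1, −×1, +×1, −×1, +×1, −×2, +×1 → 7

7 runs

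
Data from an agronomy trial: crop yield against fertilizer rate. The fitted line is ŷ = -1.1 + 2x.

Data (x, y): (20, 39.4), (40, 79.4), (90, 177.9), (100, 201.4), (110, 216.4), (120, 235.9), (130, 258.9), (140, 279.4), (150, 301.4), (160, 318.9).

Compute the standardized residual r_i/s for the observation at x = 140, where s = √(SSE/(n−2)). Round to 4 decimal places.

0.2604

x=20: ŷ = -1.1 + 2·20 = 38.9; r = 39.4 − 38.9 = 0.5
x=40: ŷ = -1.1 + 2·40 = 78.9; r = 79.4 − 78.9 = 0.5
x=90: ŷ = -1.1 + 2·90 = 178.9; r = 177.9 − 178.9 = -1
x=100: ŷ = -1.1 + 2·100 = 198.9; r = 201.4 − 198.9 = 2.5
x=110: ŷ = -1.1 + 2·110 = 218.9; r = 216.4 − 218.9 = -2.5
x=120: ŷ = -1.1 + 2·120 = 238.9; r = 235.9 − 238.9 = -3
x=130: ŷ = -1.1 + 2·130 = 258.9; r = 258.9 − 258.9 = 0
x=140: ŷ = -1.1 + 2·140 = 278.9; r = 279.4 − 278.9 = 0.5
x=150: ŷ = -1.1 + 2·150 = 298.9; r = 301.4 − 298.9 = 2.5
x=160: ŷ = -1.1 + 2·160 = 318.9; r = 318.9 − 318.9 = 0
SSE = 0.25 + 0.25 + 1 + 6.25 + 6.25 + 9 + 0 + 0.25 + 6.25 + 0 = 29.5
s = √(29.5/8) = 1.92029
r/s = 0.5 / 1.92029 = 0.2604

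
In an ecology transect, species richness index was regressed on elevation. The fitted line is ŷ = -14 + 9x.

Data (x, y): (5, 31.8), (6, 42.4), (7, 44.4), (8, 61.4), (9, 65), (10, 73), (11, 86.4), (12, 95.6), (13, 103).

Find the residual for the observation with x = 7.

r = -4.6

ŷ = -14 + 9·7 = 49
r = 44.4 − 49 = -4.6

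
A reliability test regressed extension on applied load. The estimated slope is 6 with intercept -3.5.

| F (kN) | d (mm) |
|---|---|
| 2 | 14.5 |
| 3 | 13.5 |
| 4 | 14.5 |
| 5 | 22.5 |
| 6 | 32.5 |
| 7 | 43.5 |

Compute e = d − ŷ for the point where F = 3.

ŷ = -3.5 + 6·3 = 14.5
e = 13.5 − 14.5 = -1

e = -1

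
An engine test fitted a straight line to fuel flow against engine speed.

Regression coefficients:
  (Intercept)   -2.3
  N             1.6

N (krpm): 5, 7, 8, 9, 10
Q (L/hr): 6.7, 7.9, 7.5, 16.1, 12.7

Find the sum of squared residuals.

N=5: ŷ = -2.3 + 1.6·5 = 5.7; e = 6.7 − 5.7 = 1
N=7: ŷ = -2.3 + 1.6·7 = 8.9; e = 7.9 − 8.9 = -1
N=8: ŷ = -2.3 + 1.6·8 = 10.5; e = 7.5 − 10.5 = -3
N=9: ŷ = -2.3 + 1.6·9 = 12.1; e = 16.1 − 12.1 = 4
N=10: ŷ = -2.3 + 1.6·10 = 13.7; e = 12.7 − 13.7 = -1
SSE = 1 + 1 + 9 + 16 + 1 = 28

SSE = 28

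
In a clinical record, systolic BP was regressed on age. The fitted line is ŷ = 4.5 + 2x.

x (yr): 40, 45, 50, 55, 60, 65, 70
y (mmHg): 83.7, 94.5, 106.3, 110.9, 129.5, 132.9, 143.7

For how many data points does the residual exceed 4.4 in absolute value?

1

x=40: ŷ = 4.5 + 2·40 = 84.5; e = 83.7 − 84.5 = -0.8
x=45: ŷ = 4.5 + 2·45 = 94.5; e = 94.5 − 94.5 = 0
x=50: ŷ = 4.5 + 2·50 = 104.5; e = 106.3 − 104.5 = 1.8
x=55: ŷ = 4.5 + 2·55 = 114.5; e = 110.9 − 114.5 = -3.6
x=60: ŷ = 4.5 + 2·60 = 124.5; e = 129.5 − 124.5 = 5
x=65: ŷ = 4.5 + 2·65 = 134.5; e = 132.9 − 134.5 = -1.6
x=70: ŷ = 4.5 + 2·70 = 144.5; e = 143.7 − 144.5 = -0.8
|e| > 4.4: x=60 (|e|=5) → 1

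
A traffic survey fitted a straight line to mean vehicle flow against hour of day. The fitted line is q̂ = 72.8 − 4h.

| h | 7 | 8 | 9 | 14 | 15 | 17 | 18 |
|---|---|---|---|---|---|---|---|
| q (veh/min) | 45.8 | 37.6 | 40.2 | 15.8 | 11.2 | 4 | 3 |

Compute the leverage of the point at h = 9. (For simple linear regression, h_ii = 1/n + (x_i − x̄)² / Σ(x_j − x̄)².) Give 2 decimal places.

h̄ = (7 + 8 + 9 + 14 + 15 + 17 + 18)/7 = 12.5714
Σ(h − h̄)² = 31.0408 + 20.898 + 12.7551 + 2.04082 + 5.89796 + 19.6122 + 29.4694 = 121.714
h = 1/7 + (-3.57143)²/121.714 = 0.142857 + 0.104795 = 0.25

h = 0.25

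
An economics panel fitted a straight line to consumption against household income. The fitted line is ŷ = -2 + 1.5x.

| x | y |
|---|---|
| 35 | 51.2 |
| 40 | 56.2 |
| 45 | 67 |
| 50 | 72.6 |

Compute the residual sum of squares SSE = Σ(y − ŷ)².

SSE = 6.14

x=35: ŷ = -2 + 1.5·35 = 50.5; r = 51.2 − 50.5 = 0.7
x=40: ŷ = -2 + 1.5·40 = 58; r = 56.2 − 58 = -1.8
x=45: ŷ = -2 + 1.5·45 = 65.5; r = 67 − 65.5 = 1.5
x=50: ŷ = -2 + 1.5·50 = 73; r = 72.6 − 73 = -0.4
SSE = 0.49 + 3.24 + 2.25 + 0.16 = 6.14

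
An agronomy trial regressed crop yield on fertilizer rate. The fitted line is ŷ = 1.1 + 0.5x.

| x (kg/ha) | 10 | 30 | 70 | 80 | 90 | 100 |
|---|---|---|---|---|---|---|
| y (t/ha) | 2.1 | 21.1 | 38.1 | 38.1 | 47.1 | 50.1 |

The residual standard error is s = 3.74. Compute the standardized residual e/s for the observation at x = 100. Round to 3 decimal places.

ŷ = 1.1 + 0.5·100 = 51.1
e = 50.1 − 51.1 = -1
e/s = -1 / 3.74 = -0.267

-0.267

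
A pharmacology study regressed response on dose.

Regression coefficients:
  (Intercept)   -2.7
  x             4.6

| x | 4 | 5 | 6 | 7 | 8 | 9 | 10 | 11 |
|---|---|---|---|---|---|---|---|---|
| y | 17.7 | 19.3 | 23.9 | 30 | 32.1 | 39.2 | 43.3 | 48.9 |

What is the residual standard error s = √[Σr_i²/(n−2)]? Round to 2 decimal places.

x=4: ŷ = -2.7 + 4.6·4 = 15.7; r = 17.7 − 15.7 = 2
x=5: ŷ = -2.7 + 4.6·5 = 20.3; r = 19.3 − 20.3 = -1
x=6: ŷ = -2.7 + 4.6·6 = 24.9; r = 23.9 − 24.9 = -1
x=7: ŷ = -2.7 + 4.6·7 = 29.5; r = 30 − 29.5 = 0.5
x=8: ŷ = -2.7 + 4.6·8 = 34.1; r = 32.1 − 34.1 = -2
x=9: ŷ = -2.7 + 4.6·9 = 38.7; r = 39.2 − 38.7 = 0.5
x=10: ŷ = -2.7 + 4.6·10 = 43.3; r = 43.3 − 43.3 = 0
x=11: ŷ = -2.7 + 4.6·11 = 47.9; r = 48.9 − 47.9 = 1
SSE = 4 + 1 + 1 + 0.25 + 4 + 0.25 + 0 + 1 = 11.5
s = √(11.5/6) = √1.91667 ≈ 1.38

s = 1.38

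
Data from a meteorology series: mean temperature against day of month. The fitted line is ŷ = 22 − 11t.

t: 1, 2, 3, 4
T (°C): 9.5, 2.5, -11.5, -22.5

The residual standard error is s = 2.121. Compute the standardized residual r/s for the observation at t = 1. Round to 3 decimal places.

-0.707

ŷ = 22 − 11·1 = 11
r = 9.5 − 11 = -1.5
r/s = -1.5 / 2.121 = -0.707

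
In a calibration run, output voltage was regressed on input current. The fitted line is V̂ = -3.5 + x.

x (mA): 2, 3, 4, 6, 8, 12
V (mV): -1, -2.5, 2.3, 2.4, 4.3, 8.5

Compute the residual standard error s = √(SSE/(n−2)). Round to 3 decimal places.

x=2: V̂ = -3.5 + 2 = -1.5; e = -1 − (-1.5) = 0.5
x=3: V̂ = -3.5 + 3 = -0.5; e = -2.5 − (-0.5) = -2
x=4: V̂ = -3.5 + 4 = 0.5; e = 2.3 − 0.5 = 1.8
x=6: V̂ = -3.5 + 6 = 2.5; e = 2.4 − 2.5 = -0.1
x=8: V̂ = -3.5 + 8 = 4.5; e = 4.3 − 4.5 = -0.2
x=12: V̂ = -3.5 + 12 = 8.5; e = 8.5 − 8.5 = 0
SSE = 0.25 + 4 + 3.24 + 0.01 + 0.04 + 0 = 7.54
s = √(7.54/4) = √1.885 ≈ 1.373

s = 1.373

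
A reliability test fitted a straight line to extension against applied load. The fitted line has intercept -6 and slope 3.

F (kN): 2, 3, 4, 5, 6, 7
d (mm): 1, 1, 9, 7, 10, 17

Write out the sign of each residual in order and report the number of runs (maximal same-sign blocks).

F=2: d̂ = -6 + 3·2 = 0; e = 1 − 0 = 1
F=3: d̂ = -6 + 3·3 = 3; e = 1 − 3 = -2
F=4: d̂ = -6 + 3·4 = 6; e = 9 − 6 = 3
F=5: d̂ = -6 + 3·5 = 9; e = 7 − 9 = -2
F=6: d̂ = -6 + 3·6 = 12; e = 10 − 12 = -2
F=7: d̂ = -6 + 3·7 = 15; e = 17 − 15 = 2
Signs: + − + − − +
Runs: +×1, −×1, +×1, −×2, +×1 → 5

5 runs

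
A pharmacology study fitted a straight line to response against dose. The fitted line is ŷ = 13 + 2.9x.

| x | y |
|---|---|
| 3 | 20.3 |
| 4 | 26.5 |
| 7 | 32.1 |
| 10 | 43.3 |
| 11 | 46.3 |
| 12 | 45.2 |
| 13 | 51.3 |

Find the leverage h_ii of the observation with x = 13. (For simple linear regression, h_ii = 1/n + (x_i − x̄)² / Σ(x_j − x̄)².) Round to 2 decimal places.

h = 0.35

x̄ = (3 + 4 + 7 + 10 + 11 + 12 + 13)/7 = 8.57143
Σ(x − x̄)² = 31.0408 + 20.898 + 2.46939 + 2.04082 + 5.89796 + 11.7551 + 19.6122 = 93.7143
h = 1/7 + (4.42857)²/93.7143 = 0.142857 + 0.209277 = 0.35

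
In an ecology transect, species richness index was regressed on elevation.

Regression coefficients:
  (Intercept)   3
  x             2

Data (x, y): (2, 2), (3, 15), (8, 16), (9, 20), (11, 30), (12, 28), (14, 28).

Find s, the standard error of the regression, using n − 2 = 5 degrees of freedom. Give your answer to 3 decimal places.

s = 4.604

x=2: ŷ = 3 + 2·2 = 7; r = 2 − 7 = -5
x=3: ŷ = 3 + 2·3 = 9; r = 15 − 9 = 6
x=8: ŷ = 3 + 2·8 = 19; r = 16 − 19 = -3
x=9: ŷ = 3 + 2·9 = 21; r = 20 − 21 = -1
x=11: ŷ = 3 + 2·11 = 25; r = 30 − 25 = 5
x=12: ŷ = 3 + 2·12 = 27; r = 28 − 27 = 1
x=14: ŷ = 3 + 2·14 = 31; r = 28 − 31 = -3
SSE = 25 + 36 + 9 + 1 + 25 + 1 + 9 = 106
s = √(106/5) = √21.2 ≈ 4.604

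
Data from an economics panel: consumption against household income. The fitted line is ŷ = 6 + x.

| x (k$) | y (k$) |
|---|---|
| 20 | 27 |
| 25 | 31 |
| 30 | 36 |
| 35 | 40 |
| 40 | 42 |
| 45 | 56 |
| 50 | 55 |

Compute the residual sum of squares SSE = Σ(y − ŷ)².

x=20: ŷ = 6 + 20 = 26; e = 27 − 26 = 1
x=25: ŷ = 6 + 25 = 31; e = 31 − 31 = 0
x=30: ŷ = 6 + 30 = 36; e = 36 − 36 = 0
x=35: ŷ = 6 + 35 = 41; e = 40 − 41 = -1
x=40: ŷ = 6 + 40 = 46; e = 42 − 46 = -4
x=45: ŷ = 6 + 45 = 51; e = 56 − 51 = 5
x=50: ŷ = 6 + 50 = 56; e = 55 − 56 = -1
SSE = 1 + 0 + 0 + 1 + 16 + 25 + 1 = 44

SSE = 44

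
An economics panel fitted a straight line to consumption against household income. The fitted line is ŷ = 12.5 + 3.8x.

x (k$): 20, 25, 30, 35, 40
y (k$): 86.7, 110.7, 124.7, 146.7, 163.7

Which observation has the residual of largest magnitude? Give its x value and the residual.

x=20: ŷ = 12.5 + 3.8·20 = 88.5; r = 86.7 − 88.5 = -1.8
x=25: ŷ = 12.5 + 3.8·25 = 107.5; r = 110.7 − 107.5 = 3.2
x=30: ŷ = 12.5 + 3.8·30 = 126.5; r = 124.7 − 126.5 = -1.8
x=35: ŷ = 12.5 + 3.8·35 = 145.5; r = 146.7 − 145.5 = 1.2
x=40: ŷ = 12.5 + 3.8·40 = 164.5; r = 163.7 − 164.5 = -0.8
Largest |r| is 3.2 at x = 25, residual 3.2.

x = 25, r = 3.2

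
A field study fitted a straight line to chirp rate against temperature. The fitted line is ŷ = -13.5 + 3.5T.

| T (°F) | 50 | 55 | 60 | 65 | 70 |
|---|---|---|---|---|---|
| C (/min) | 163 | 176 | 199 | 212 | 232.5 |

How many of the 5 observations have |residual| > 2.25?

2

T=50: ŷ = -13.5 + 3.5·50 = 161.5; r = 163 − 161.5 = 1.5
T=55: ŷ = -13.5 + 3.5·55 = 179; r = 176 − 179 = -3
T=60: ŷ = -13.5 + 3.5·60 = 196.5; r = 199 − 196.5 = 2.5
T=65: ŷ = -13.5 + 3.5·65 = 214; r = 212 − 214 = -2
T=70: ŷ = -13.5 + 3.5·70 = 231.5; r = 232.5 − 231.5 = 1
|r| > 2.25: T=55 (|r|=3), T=60 (|r|=2.5) → 2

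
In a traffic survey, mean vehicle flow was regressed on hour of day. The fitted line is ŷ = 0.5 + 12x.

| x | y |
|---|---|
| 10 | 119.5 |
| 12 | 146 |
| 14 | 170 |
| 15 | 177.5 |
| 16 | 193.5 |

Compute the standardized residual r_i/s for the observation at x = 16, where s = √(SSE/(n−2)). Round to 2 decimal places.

x=10: ŷ = 0.5 + 12·10 = 120.5; r = 119.5 − 120.5 = -1
x=12: ŷ = 0.5 + 12·12 = 144.5; r = 146 − 144.5 = 1.5
x=14: ŷ = 0.5 + 12·14 = 168.5; r = 170 − 168.5 = 1.5
x=15: ŷ = 0.5 + 12·15 = 180.5; r = 177.5 − 180.5 = -3
x=16: ŷ = 0.5 + 12·16 = 192.5; r = 193.5 − 192.5 = 1
SSE = 1 + 2.25 + 2.25 + 9 + 1 = 15.5
s = √(15.5/3) = 2.27303
r/s = 1 / 2.27303 = 0.44

0.44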